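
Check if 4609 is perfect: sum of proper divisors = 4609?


Proper divisors of 4609: 1, 11, 419
Sum = 1 + 11 + 419 = 431

No, 4609 is not perfect (431 ≠ 4609)


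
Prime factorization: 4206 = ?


4206 / 2 = 2103
2103 / 3 = 701
701 / 701 = 1
4206 = 2 × 3 × 701


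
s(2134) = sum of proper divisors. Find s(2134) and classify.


Proper divisors: 1, 2, 11, 22, 97, 194, 1067
Sum = 1 + 2 + 11 + 22 + 97 + 194 + 1067 = 1394
1394 < 2134 → deficient

s(2134) = 1394 (deficient)


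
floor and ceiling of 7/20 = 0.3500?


7/20 = 0.3500
floor = 0
ceil = 1

floor = 0, ceil = 1


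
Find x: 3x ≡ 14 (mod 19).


GCD(3, 19) = 1, unique solution
a^(-1) mod 19 = 13
x = 13 * 14 mod 19 = 11

x ≡ 11 (mod 19)


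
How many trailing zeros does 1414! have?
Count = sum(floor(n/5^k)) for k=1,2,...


floor(1414/5) = 282
floor(1414/25) = 56
floor(1414/125) = 11
floor(1414/625) = 2
Total = 351

351 trailing zeros


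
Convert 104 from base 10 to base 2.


104 (base 10) = 104 (decimal)
104 (decimal) = 1101000 (base 2)


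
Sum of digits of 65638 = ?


6 + 5 + 6 + 3 + 8 = 28


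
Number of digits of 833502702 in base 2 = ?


833502702 in base 2 = 110001101011100011110111101110
Number of digits = 30

30 digits (base 2)


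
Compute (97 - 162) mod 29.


97 - 162 = -65
-65 mod 29 = 22


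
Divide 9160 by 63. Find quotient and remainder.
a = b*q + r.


9160 = 63 * 145 + 25
Check: 9135 + 25 = 9160

q = 145, r = 25


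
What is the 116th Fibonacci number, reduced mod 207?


F(k) mod 207 for k=1..116:
1, 1, 2, 3, 5, 8, 13, 21, 34, 55, 89, 144, 26, 170, 196, 159, 148, 100, 41, 141, 182, 116, 91, 0, 91, 91, 182, 66, 41, 107, 148, 48, 196, 37, 26, 63, 89, 152, 34, 186, 13, 199, 5, 204, 2, 206, 1, 0, 1, 1, 2, 3, 5, 8, 13, 21, 34, 55, 89, 144, 26, 170, 196, 159, 148, 100, 41, 141, 182, 116, 91, 0, 91, 91, 182, 66, 41, 107, 148, 48, 196, 37, 26, 63, 89, 152, 34, 186, 13, 199, 5, 204, 2, 206, 1, 0, 1, 1, 2, 3, 5, 8, 13, 21, 34, 55, 89, 144, 26, 170, 196, 159, 148, 100, 41, 141
F(116) mod 207 = 141


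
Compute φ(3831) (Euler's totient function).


3831 = 3 × 1277
Prime factors: 3, 1277
φ(3831) = 3831 × (1-1/3) × (1-1/1277)
= 3831 × 2/3 × 1276/1277 = 2552

φ(3831) = 2552


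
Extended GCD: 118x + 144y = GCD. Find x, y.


Tabular extended Euclidean (each row: r = 118*s + 144*t):
r=118, s=1, t=0
r=144, s=0, t=1
q=0: r=118, s=1, t=0   [118*(1) + 144*(0) = 118]
q=1: r=26, s=-1, t=1   [118*(-1) + 144*(1) = 26]
q=4: r=14, s=5, t=-4   [118*(5) + 144*(-4) = 14]
q=1: r=12, s=-6, t=5   [118*(-6) + 144*(5) = 12]
q=1: r=2, s=11, t=-9   [118*(11) + 144*(-9) = 2]
q=6: r=0, s=-72, t=59   [118*(-72) + 144*(59) = 0]
GCD = 2; from the row with r=2: x=11, y=-9
Check: 118*(11) + 144*(-9) = 1298 - 1296 = 2

GCD = 2, x = 11, y = -9


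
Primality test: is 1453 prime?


Check divisors up to sqrt(1453) = 38.1182
No divisors found.
1453 is prime.

Yes, 1453 is prime


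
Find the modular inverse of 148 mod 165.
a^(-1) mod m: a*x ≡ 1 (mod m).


Use the extended Euclidean algorithm on (165, 148); each row r = 165*s + 148*t:
r=165, s=1, t=0
r=148, s=0, t=1
q=1: r=17, s=1, t=-1   [165*(1) + 148*(-1) = 17]
q=8: r=12, s=-8, t=9   [165*(-8) + 148*(9) = 12]
q=1: r=5, s=9, t=-10   [165*(9) + 148*(-10) = 5]
q=2: r=2, s=-26, t=29   [165*(-26) + 148*(29) = 2]
q=2: r=1, s=61, t=-68   [165*(61) + 148*(-68) = 1]
q=2: r=0, s=-148, t=165   [165*(-148) + 148*(165) = 0]
GCD = 1 with t = -68, so 148*(-68) ≡ 1 (mod 165)
Inverse = -68 mod 165 = 97
Check: 148 * 97 = 14356 ≡ 1 (mod 165)

148^(-1) ≡ 97 (mod 165)


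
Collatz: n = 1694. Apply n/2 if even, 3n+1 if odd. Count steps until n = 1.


1694 → 847 → 2542 → 1271 → 3814 → 1907 → 5722 → 2861 → 8584 → 4292 → 2146 → 1073 → 3220 → 1610 → 805 → 2416 → 1208 → 604 → 302 → 151 → 454 → 227 → 682 → 341 → 1024 → 512 → 256 → 128 → 64 → 32 → 16 → 8 → 4 → 2 → 1
Total steps = 34

34 steps


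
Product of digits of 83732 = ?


8 × 3 × 7 × 3 × 2 = 1008


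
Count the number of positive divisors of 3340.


3340 = 2^2 × 5^1 × 167^1
d(3340) = (2+1) × (1+1) × (1+1) = 12

12 divisors


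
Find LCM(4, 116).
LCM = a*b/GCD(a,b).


GCD(4, 116) = 4
LCM = 4*116/4 = 464/4 = 116

LCM = 116


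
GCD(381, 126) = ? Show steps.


381 = 3 * 126 + 3
126 = 42 * 3 + 0
GCD = 3


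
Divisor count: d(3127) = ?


3127 = 53^1 × 59^1
d(3127) = (1+1) × (1+1) = 4

4 divisors


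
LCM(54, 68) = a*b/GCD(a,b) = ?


GCD(54, 68) = 2
LCM = 54*68/2 = 3672/2 = 1836

LCM = 1836


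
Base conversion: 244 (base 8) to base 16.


244 (base 8) = 164 (decimal)
164 (decimal) = A4 (base 16)


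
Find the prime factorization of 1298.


1298 / 2 = 649
649 / 11 = 59
59 / 59 = 1
1298 = 2 × 11 × 59


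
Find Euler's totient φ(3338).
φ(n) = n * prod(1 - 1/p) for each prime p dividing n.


3338 = 2 × 1669
Prime factors: 2, 1669
φ(3338) = 3338 × (1-1/2) × (1-1/1669)
= 3338 × 1/2 × 1668/1669 = 1668

φ(3338) = 1668


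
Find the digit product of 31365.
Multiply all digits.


3 × 1 × 3 × 6 × 5 = 270


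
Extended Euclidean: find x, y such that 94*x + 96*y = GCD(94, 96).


Tabular extended Euclidean (each row: r = 94*s + 96*t):
r=94, s=1, t=0
r=96, s=0, t=1
q=0: r=94, s=1, t=0   [94*(1) + 96*(0) = 94]
q=1: r=2, s=-1, t=1   [94*(-1) + 96*(1) = 2]
q=47: r=0, s=48, t=-47   [94*(48) + 96*(-47) = 0]
GCD = 2; from the row with r=2: x=-1, y=1
Check: 94*(-1) + 96*(1) = -94 + 96 = 2

GCD = 2, x = -1, y = 1


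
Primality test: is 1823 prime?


Check divisors up to sqrt(1823) = 42.6966
No divisors found.
1823 is prime.

Yes, 1823 is prime


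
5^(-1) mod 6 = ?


Use the extended Euclidean algorithm on (6, 5); each row r = 6*s + 5*t:
r=6, s=1, t=0
r=5, s=0, t=1
q=1: r=1, s=1, t=-1   [6*(1) + 5*(-1) = 1]
q=5: r=0, s=-5, t=6   [6*(-5) + 5*(6) = 0]
GCD = 1 with t = -1, so 5*(-1) ≡ 1 (mod 6)
Inverse = -1 mod 6 = 5
Check: 5 * 5 = 25 ≡ 1 (mod 6)

5^(-1) ≡ 5 (mod 6)


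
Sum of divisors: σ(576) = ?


Divisors of 576: 1, 2, 3, 4, 6, 8, 9, 12, 16, 18, 24, 32, 36, 48, 64, 72, 96, 144, 192, 288, 576
Sum = 1 + 2 + 3 + 4 + 6 + 8 + 9 + 12 + 16 + 18 + 24 + 32 + 36 + 48 + 64 + 72 + 96 + 144 + 192 + 288 + 576 = 1651

σ(576) = 1651


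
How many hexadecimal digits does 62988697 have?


62988697 in base 16 = 3C12199
Number of digits = 7

7 digits (base 16)


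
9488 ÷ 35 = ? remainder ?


9488 = 35 * 271 + 3
Check: 9485 + 3 = 9488

q = 271, r = 3


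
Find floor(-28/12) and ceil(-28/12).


-28/12 = -2.3333
floor = -3
ceil = -2

floor = -3, ceil = -2


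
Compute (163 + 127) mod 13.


163 + 127 = 290
290 mod 13 = 4


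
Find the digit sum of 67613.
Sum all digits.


6 + 7 + 6 + 1 + 3 = 23


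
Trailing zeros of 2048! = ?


floor(2048/5) = 409
floor(2048/25) = 81
floor(2048/125) = 16
floor(2048/625) = 3
Total = 509

509 trailing zeros


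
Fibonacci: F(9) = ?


Sequence: 1, 1, 2, 3, 5, 8, 13, 21, 34
F(9) = 34


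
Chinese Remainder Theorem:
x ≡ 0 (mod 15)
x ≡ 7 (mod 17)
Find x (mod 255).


M = 15*17 = 255
M1 = M/15 = 17, M2 = M/17 = 15
M1^(-1) mod 15 = 8, M2^(-1) mod 17 = 8
x = 0*17*8 + 7*15*8 = 840
840 mod 255 = 75
Check: 75 mod 15 = 0 ✓, 75 mod 17 = 7 ✓

x ≡ 75 (mod 255)


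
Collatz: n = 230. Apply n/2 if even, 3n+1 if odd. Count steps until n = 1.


230 → 115 → 346 → 173 → 520 → 260 → 130 → 65 → 196 → 98 → 49 → 148 → 74 → 37 → 112 → 56 → 28 → 14 → 7 → 22 → 11 → 34 → 17 → 52 → 26 → 13 → 40 → 20 → 10 → 5 → 16 → 8 → 4 → 2 → 1
Total steps = 34

34 steps


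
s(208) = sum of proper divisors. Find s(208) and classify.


Proper divisors: 1, 2, 4, 8, 13, 16, 26, 52, 104
Sum = 1 + 2 + 4 + 8 + 13 + 16 + 26 + 52 + 104 = 226
226 > 208 → abundant

s(208) = 226 (abundant)


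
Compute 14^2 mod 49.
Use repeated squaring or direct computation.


14^1 mod 49 = 14
14^2 mod 49 = 0


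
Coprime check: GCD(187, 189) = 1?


Euclidean algorithm:
189 = 1 * 187 + 2
187 = 93 * 2 + 1
2 = 2 * 1 + 0
GCD(187, 189) = 1

Yes, coprime (GCD = 1)


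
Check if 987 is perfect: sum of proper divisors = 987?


Proper divisors of 987: 1, 3, 7, 21, 47, 141, 329
Sum = 1 + 3 + 7 + 21 + 47 + 141 + 329 = 549

No, 987 is not perfect (549 ≠ 987)


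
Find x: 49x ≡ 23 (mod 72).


GCD(49, 72) = 1, unique solution
a^(-1) mod 72 = 25
x = 25 * 23 mod 72 = 71

x ≡ 71 (mod 72)


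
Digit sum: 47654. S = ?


4 + 7 + 6 + 5 + 4 = 26


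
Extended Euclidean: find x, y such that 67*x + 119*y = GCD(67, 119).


Tabular extended Euclidean (each row: r = 67*s + 119*t):
r=67, s=1, t=0
r=119, s=0, t=1
q=0: r=67, s=1, t=0   [67*(1) + 119*(0) = 67]
q=1: r=52, s=-1, t=1   [67*(-1) + 119*(1) = 52]
q=1: r=15, s=2, t=-1   [67*(2) + 119*(-1) = 15]
q=3: r=7, s=-7, t=4   [67*(-7) + 119*(4) = 7]
q=2: r=1, s=16, t=-9   [67*(16) + 119*(-9) = 1]
q=7: r=0, s=-119, t=67   [67*(-119) + 119*(67) = 0]
GCD = 1; from the row with r=1: x=16, y=-9
Check: 67*(16) + 119*(-9) = 1072 - 1071 = 1

GCD = 1, x = 16, y = -9


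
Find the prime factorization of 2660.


2660 / 2 = 1330
1330 / 2 = 665
665 / 5 = 133
133 / 7 = 19
19 / 19 = 1
2660 = 2^2 × 5 × 7 × 19


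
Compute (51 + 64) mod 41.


51 + 64 = 115
115 mod 41 = 33


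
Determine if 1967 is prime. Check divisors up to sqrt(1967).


1967 / 7 = 281 (exact division)
1967 is NOT prime.

No, 1967 is not prime


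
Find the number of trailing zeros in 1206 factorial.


floor(1206/5) = 241
floor(1206/25) = 48
floor(1206/125) = 9
floor(1206/625) = 1
Total = 299

299 trailing zeros


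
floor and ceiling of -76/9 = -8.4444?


-76/9 = -8.4444
floor = -9
ceil = -8

floor = -9, ceil = -8


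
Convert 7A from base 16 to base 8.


7A (base 16) = 122 (decimal)
122 (decimal) = 172 (base 8)


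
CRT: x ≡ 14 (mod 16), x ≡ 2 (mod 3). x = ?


M = 16*3 = 48
M1 = M/16 = 3, M2 = M/3 = 16
M1^(-1) mod 16 = 11, M2^(-1) mod 3 = 1
x = 14*3*11 + 2*16*1 = 494
494 mod 48 = 14
Check: 14 mod 16 = 14 ✓, 14 mod 3 = 2 ✓

x ≡ 14 (mod 48)


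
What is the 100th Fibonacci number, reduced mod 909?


F(k) mod 909 for k=1..100:
1, 1, 2, 3, 5, 8, 13, 21, 34, 55, 89, 144, 233, 377, 610, 78, 688, 766, 545, 402, 38, 440, 478, 9, 487, 496, 74, 570, 644, 305, 40, 345, 385, 730, 206, 27, 233, 260, 493, 753, 337, 181, 518, 699, 308, 98, 406, 504, 1, 505, 506, 102, 608, 710, 409, 210, 619, 829, 539, 459, 89, 548, 637, 276, 4, 280, 284, 564, 848, 503, 442, 36, 478, 514, 83, 597, 680, 368, 139, 507, 646, 244, 890, 225, 206, 431, 637, 159, 796, 46, 842, 888, 821, 800, 712, 603, 406, 100, 506, 606
F(100) mod 909 = 606


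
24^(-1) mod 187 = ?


Use the extended Euclidean algorithm on (187, 24); each row r = 187*s + 24*t:
r=187, s=1, t=0
r=24, s=0, t=1
q=7: r=19, s=1, t=-7   [187*(1) + 24*(-7) = 19]
q=1: r=5, s=-1, t=8   [187*(-1) + 24*(8) = 5]
q=3: r=4, s=4, t=-31   [187*(4) + 24*(-31) = 4]
q=1: r=1, s=-5, t=39   [187*(-5) + 24*(39) = 1]
q=4: r=0, s=24, t=-187   [187*(24) + 24*(-187) = 0]
GCD = 1 with t = 39, so 24*(39) ≡ 1 (mod 187)
Inverse = 39 mod 187 = 39
Check: 24 * 39 = 936 ≡ 1 (mod 187)

24^(-1) ≡ 39 (mod 187)


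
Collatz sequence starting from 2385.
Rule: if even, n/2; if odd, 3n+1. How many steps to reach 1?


2385 → 7156 → 3578 → 1789 → 5368 → 2684 → 1342 → 671 → 2014 → 1007 → 3022 → 1511 → 4534 → 2267 → 6802 → 3401 → 10204 → 5102 → 2551 → 7654 → 3827 → 11482 → 5741 → 17224 → 8612 → 4306 → 2153 → 6460 → 3230 → 1615 → 4846 → 2423 → 7270 → 3635 → 10906 → 5453 → 16360 → 8180 → 4090 → 2045 → 6136 → 3068 → 1534 → 767 → 2302 → 1151 → 3454 → 1727 → 5182 → 2591 → 7774 → 3887 → 11662 → 5831 → 17494 → 8747 → 26242 → 13121 → 39364 → 19682 → 9841 → 29524 → 14762 → 7381 → 22144 → 11072 → 5536 → 2768 → 1384 → 692 → 346 → 173 → 520 → 260 → 130 → 65 → 196 → 98 → 49 → 148 → 74 → 37 → 112 → 56 → 28 → 14 → 7 → 22 → 11 → 34 → 17 → 52 → 26 → 13 → 40 → 20 → 10 → 5 → 16 → 8 → 4 → 2 → 1
Total steps = 102

102 steps


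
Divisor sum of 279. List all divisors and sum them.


Divisors of 279: 1, 3, 9, 31, 93, 279
Sum = 1 + 3 + 9 + 31 + 93 + 279 = 416

σ(279) = 416


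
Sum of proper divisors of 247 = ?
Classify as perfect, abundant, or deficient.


Proper divisors: 1, 13, 19
Sum = 1 + 13 + 19 = 33
33 < 247 → deficient

s(247) = 33 (deficient)


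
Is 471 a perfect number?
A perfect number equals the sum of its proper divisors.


Proper divisors of 471: 1, 3, 157
Sum = 1 + 3 + 157 = 161

No, 471 is not perfect (161 ≠ 471)


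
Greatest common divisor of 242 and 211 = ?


242 = 1 * 211 + 31
211 = 6 * 31 + 25
31 = 1 * 25 + 6
25 = 4 * 6 + 1
6 = 6 * 1 + 0
GCD = 1


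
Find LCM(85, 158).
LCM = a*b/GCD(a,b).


GCD(85, 158) = 1
LCM = 85*158/1 = 13430/1 = 13430

LCM = 13430


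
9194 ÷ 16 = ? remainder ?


9194 = 16 * 574 + 10
Check: 9184 + 10 = 9194

q = 574, r = 10


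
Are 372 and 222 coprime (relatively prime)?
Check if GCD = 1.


Euclidean algorithm:
372 = 1 * 222 + 150
222 = 1 * 150 + 72
150 = 2 * 72 + 6
72 = 12 * 6 + 0
GCD(372, 222) = 6

No, not coprime (GCD = 6)


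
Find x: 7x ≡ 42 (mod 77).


GCD(7, 77) = 7 divides 42
Divide: 1x ≡ 6 (mod 11)
x ≡ 6 (mod 11)


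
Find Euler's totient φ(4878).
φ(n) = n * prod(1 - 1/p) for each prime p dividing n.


4878 = 2 × 3^2 × 271
Prime factors: 2, 3, 271
φ(4878) = 4878 × (1-1/2) × (1-1/3) × (1-1/271)
= 4878 × 1/2 × 2/3 × 270/271 = 1620

φ(4878) = 1620


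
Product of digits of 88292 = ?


8 × 8 × 2 × 9 × 2 = 2304


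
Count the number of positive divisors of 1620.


1620 = 2^2 × 3^4 × 5^1
d(1620) = (2+1) × (4+1) × (1+1) = 30

30 divisors


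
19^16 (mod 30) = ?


19^1 mod 30 = 19
19^2 mod 30 = 1
19^3 mod 30 = 19
19^4 mod 30 = 1
19^5 mod 30 = 19
19^6 mod 30 = 1
19^7 mod 30 = 19
19^8 mod 30 = 1
19^9 mod 30 = 19
19^10 mod 30 = 1
19^11 mod 30 = 19
19^12 mod 30 = 1
19^13 mod 30 = 19
19^14 mod 30 = 1
19^15 mod 30 = 19
19^16 mod 30 = 1


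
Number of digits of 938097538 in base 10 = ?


938097538 has 9 digits in base 10
floor(log10(938097538)) + 1 = floor(8.9722) + 1 = 9

9 digits (base 10)


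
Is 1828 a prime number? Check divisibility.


1828 / 2 = 914 (exact division)
1828 is NOT prime.

No, 1828 is not prime


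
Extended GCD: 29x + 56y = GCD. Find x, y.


Tabular extended Euclidean (each row: r = 29*s + 56*t):
r=29, s=1, t=0
r=56, s=0, t=1
q=0: r=29, s=1, t=0   [29*(1) + 56*(0) = 29]
q=1: r=27, s=-1, t=1   [29*(-1) + 56*(1) = 27]
q=1: r=2, s=2, t=-1   [29*(2) + 56*(-1) = 2]
q=13: r=1, s=-27, t=14   [29*(-27) + 56*(14) = 1]
q=2: r=0, s=56, t=-29   [29*(56) + 56*(-29) = 0]
GCD = 1; from the row with r=1: x=-27, y=14
Check: 29*(-27) + 56*(14) = -783 + 784 = 1

GCD = 1, x = -27, y = 14


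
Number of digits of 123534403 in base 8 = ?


123534403 in base 8 = 727176103
Number of digits = 9

9 digits (base 8)


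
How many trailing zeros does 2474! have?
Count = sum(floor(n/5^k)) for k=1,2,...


floor(2474/5) = 494
floor(2474/25) = 98
floor(2474/125) = 19
floor(2474/625) = 3
Total = 614

614 trailing zeros


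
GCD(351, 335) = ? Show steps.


351 = 1 * 335 + 16
335 = 20 * 16 + 15
16 = 1 * 15 + 1
15 = 15 * 1 + 0
GCD = 1


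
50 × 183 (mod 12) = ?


50 × 183 = 9150
9150 mod 12 = 6


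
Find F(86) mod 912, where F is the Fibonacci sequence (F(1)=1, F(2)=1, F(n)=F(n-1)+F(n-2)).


F(k) mod 912 for k=1..86:
1, 1, 2, 3, 5, 8, 13, 21, 34, 55, 89, 144, 233, 377, 610, 75, 685, 760, 533, 381, 2, 383, 385, 768, 241, 97, 338, 435, 773, 296, 157, 453, 610, 151, 761, 0, 761, 761, 610, 459, 157, 616, 773, 477, 338, 815, 241, 144, 385, 529, 2, 531, 533, 152, 685, 837, 610, 535, 233, 768, 89, 857, 34, 891, 13, 904, 5, 909, 2, 911, 1, 0, 1, 1, 2, 3, 5, 8, 13, 21, 34, 55, 89, 144, 233, 377
F(86) mod 912 = 377


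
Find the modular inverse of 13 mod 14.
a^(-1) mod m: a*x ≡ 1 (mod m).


Use the extended Euclidean algorithm on (14, 13); each row r = 14*s + 13*t:
r=14, s=1, t=0
r=13, s=0, t=1
q=1: r=1, s=1, t=-1   [14*(1) + 13*(-1) = 1]
q=13: r=0, s=-13, t=14   [14*(-13) + 13*(14) = 0]
GCD = 1 with t = -1, so 13*(-1) ≡ 1 (mod 14)
Inverse = -1 mod 14 = 13
Check: 13 * 13 = 169 ≡ 1 (mod 14)

13^(-1) ≡ 13 (mod 14)


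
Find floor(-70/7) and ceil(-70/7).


-70/7 = -10.0000
floor = -10
ceil = -10

floor = -10, ceil = -10


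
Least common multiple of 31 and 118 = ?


GCD(31, 118) = 1
LCM = 31*118/1 = 3658/1 = 3658

LCM = 3658


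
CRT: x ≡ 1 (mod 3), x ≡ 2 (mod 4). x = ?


M = 3*4 = 12
M1 = M/3 = 4, M2 = M/4 = 3
M1^(-1) mod 3 = 1, M2^(-1) mod 4 = 3
x = 1*4*1 + 2*3*3 = 22
22 mod 12 = 10
Check: 10 mod 3 = 1 ✓, 10 mod 4 = 2 ✓

x ≡ 10 (mod 12)


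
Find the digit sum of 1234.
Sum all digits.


1 + 2 + 3 + 4 = 10


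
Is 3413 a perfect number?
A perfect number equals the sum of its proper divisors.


Proper divisors of 3413: 1
Sum = 1 = 1

No, 3413 is not perfect (1 ≠ 3413)


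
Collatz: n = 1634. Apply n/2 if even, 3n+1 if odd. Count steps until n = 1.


1634 → 817 → 2452 → 1226 → 613 → 1840 → 920 → 460 → 230 → 115 → 346 → 173 → 520 → 260 → 130 → 65 → 196 → 98 → 49 → 148 → 74 → 37 → 112 → 56 → 28 → 14 → 7 → 22 → 11 → 34 → 17 → 52 → 26 → 13 → 40 → 20 → 10 → 5 → 16 → 8 → 4 → 2 → 1
Total steps = 42

42 steps


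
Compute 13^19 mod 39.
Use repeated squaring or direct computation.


13^1 mod 39 = 13
13^2 mod 39 = 13
13^3 mod 39 = 13
13^4 mod 39 = 13
13^5 mod 39 = 13
13^6 mod 39 = 13
13^7 mod 39 = 13
13^8 mod 39 = 13
13^9 mod 39 = 13
13^10 mod 39 = 13
13^11 mod 39 = 13
13^12 mod 39 = 13
13^13 mod 39 = 13
13^14 mod 39 = 13
13^15 mod 39 = 13
13^16 mod 39 = 13
13^17 mod 39 = 13
13^18 mod 39 = 13
13^19 mod 39 = 13


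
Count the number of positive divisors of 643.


643 = 643^1
d(643) = (1+1) = 2

2 divisors


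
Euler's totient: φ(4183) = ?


4183 = 47 × 89
Prime factors: 47, 89
φ(4183) = 4183 × (1-1/47) × (1-1/89)
= 4183 × 46/47 × 88/89 = 4048

φ(4183) = 4048


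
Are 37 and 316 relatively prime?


Euclidean algorithm:
316 = 8 * 37 + 20
37 = 1 * 20 + 17
20 = 1 * 17 + 3
17 = 5 * 3 + 2
3 = 1 * 2 + 1
2 = 2 * 1 + 0
GCD(37, 316) = 1

Yes, coprime (GCD = 1)


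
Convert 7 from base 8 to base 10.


7 (base 8) = 7 (decimal)
7 (decimal) = 7 (base 10)


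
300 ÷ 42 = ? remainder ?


300 = 42 * 7 + 6
Check: 294 + 6 = 300

q = 7, r = 6


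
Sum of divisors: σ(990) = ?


Divisors of 990: 1, 2, 3, 5, 6, 9, 10, 11, 15, 18, 22, 30, 33, 45, 55, 66, 90, 99, 110, 165, 198, 330, 495, 990
Sum = 1 + 2 + 3 + 5 + 6 + 9 + 10 + 11 + 15 + 18 + 22 + 30 + 33 + 45 + 55 + 66 + 90 + 99 + 110 + 165 + 198 + 330 + 495 + 990 = 2808

σ(990) = 2808


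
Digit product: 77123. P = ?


7 × 7 × 1 × 2 × 3 = 294


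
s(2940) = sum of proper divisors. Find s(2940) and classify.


Proper divisors: 1, 2, 3, 4, 5, 6, 7, 10, 12, 14, 15, 20, 21, 28, 30, 35, 42, 49, 60, 70, 84, 98, 105, 140, 147, 196, 210, 245, 294, 420, 490, 588, 735, 980, 1470
Sum = 1 + 2 + 3 + 4 + 5 + 6 + 7 + 10 + 12 + 14 + 15 + 20 + 21 + 28 + 30 + 35 + 42 + 49 + 60 + 70 + 84 + 98 + 105 + 140 + 147 + 196 + 210 + 245 + 294 + 420 + 490 + 588 + 735 + 980 + 1470 = 6636
6636 > 2940 → abundant

s(2940) = 6636 (abundant)


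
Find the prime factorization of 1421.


1421 / 7 = 203
203 / 7 = 29
29 / 29 = 1
1421 = 7^2 × 29


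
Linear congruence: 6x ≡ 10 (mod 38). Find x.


GCD(6, 38) = 2 divides 10
Divide: 3x ≡ 5 (mod 19)
x ≡ 8 (mod 19)


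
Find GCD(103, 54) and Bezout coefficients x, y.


Tabular extended Euclidean (each row: r = 103*s + 54*t):
r=103, s=1, t=0
r=54, s=0, t=1
q=1: r=49, s=1, t=-1   [103*(1) + 54*(-1) = 49]
q=1: r=5, s=-1, t=2   [103*(-1) + 54*(2) = 5]
q=9: r=4, s=10, t=-19   [103*(10) + 54*(-19) = 4]
q=1: r=1, s=-11, t=21   [103*(-11) + 54*(21) = 1]
q=4: r=0, s=54, t=-103   [103*(54) + 54*(-103) = 0]
GCD = 1; from the row with r=1: x=-11, y=21
Check: 103*(-11) + 54*(21) = -1133 + 1134 = 1

GCD = 1, x = -11, y = 21


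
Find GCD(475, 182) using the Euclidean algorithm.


475 = 2 * 182 + 111
182 = 1 * 111 + 71
111 = 1 * 71 + 40
71 = 1 * 40 + 31
40 = 1 * 31 + 9
31 = 3 * 9 + 4
9 = 2 * 4 + 1
4 = 4 * 1 + 0
GCD = 1


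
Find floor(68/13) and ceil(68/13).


68/13 = 5.2308
floor = 5
ceil = 6

floor = 5, ceil = 6


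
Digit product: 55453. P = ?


5 × 5 × 4 × 5 × 3 = 1500


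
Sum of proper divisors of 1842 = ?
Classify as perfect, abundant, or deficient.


Proper divisors: 1, 2, 3, 6, 307, 614, 921
Sum = 1 + 2 + 3 + 6 + 307 + 614 + 921 = 1854
1854 > 1842 → abundant

s(1842) = 1854 (abundant)


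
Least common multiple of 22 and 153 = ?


GCD(22, 153) = 1
LCM = 22*153/1 = 3366/1 = 3366

LCM = 3366


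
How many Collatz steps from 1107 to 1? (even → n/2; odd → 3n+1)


1107 → 3322 → 1661 → 4984 → 2492 → 1246 → 623 → 1870 → 935 → 2806 → 1403 → 4210 → 2105 → 6316 → 3158 → 1579 → 4738 → 2369 → 7108 → 3554 → 1777 → 5332 → 2666 → 1333 → 4000 → 2000 → 1000 → 500 → 250 → 125 → 376 → 188 → 94 → 47 → 142 → 71 → 214 → 107 → 322 → 161 → 484 → 242 → 121 → 364 → 182 → 91 → 274 → 137 → 412 → 206 → 103 → 310 → 155 → 466 → 233 → 700 → 350 → 175 → 526 → 263 → 790 → 395 → 1186 → 593 → 1780 → 890 → 445 → 1336 → 668 → 334 → 167 → 502 → 251 → 754 → 377 → 1132 → 566 → 283 → 850 → 425 → 1276 → 638 → 319 → 958 → 479 → 1438 → 719 → 2158 → 1079 → 3238 → 1619 → 4858 → 2429 → 7288 → 3644 → 1822 → 911 → 2734 → 1367 → 4102 → 2051 → 6154 → 3077 → 9232 → 4616 → 2308 → 1154 → 577 → 1732 → 866 → 433 → 1300 → 650 → 325 → 976 → 488 → 244 → 122 → 61 → 184 → 92 → 46 → 23 → 70 → 35 → 106 → 53 → 160 → 80 → 40 → 20 → 10 → 5 → 16 → 8 → 4 → 2 → 1
Total steps = 137

137 steps


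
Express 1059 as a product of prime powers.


1059 / 3 = 353
353 / 353 = 1
1059 = 3 × 353


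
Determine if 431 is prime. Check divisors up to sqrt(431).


Check divisors up to sqrt(431) = 20.7605
No divisors found.
431 is prime.

Yes, 431 is prime


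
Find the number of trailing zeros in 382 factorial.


floor(382/5) = 76
floor(382/25) = 15
floor(382/125) = 3
Total = 94

94 trailing zeros


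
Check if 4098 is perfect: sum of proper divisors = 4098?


Proper divisors of 4098: 1, 2, 3, 6, 683, 1366, 2049
Sum = 1 + 2 + 3 + 6 + 683 + 1366 + 2049 = 4110

No, 4098 is not perfect (4110 ≠ 4098)


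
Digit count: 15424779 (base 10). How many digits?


15424779 has 8 digits in base 10
floor(log10(15424779)) + 1 = floor(7.1882) + 1 = 8

8 digits (base 10)


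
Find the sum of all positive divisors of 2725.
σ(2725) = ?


Divisors of 2725: 1, 5, 25, 109, 545, 2725
Sum = 1 + 5 + 25 + 109 + 545 + 2725 = 3410

σ(2725) = 3410


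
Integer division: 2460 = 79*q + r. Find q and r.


2460 = 79 * 31 + 11
Check: 2449 + 11 = 2460

q = 31, r = 11


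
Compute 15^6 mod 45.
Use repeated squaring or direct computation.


15^1 mod 45 = 15
15^2 mod 45 = 0
15^3 mod 45 = 0
15^4 mod 45 = 0
15^5 mod 45 = 0
15^6 mod 45 = 0


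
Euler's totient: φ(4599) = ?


4599 = 3^2 × 7 × 73
Prime factors: 3, 7, 73
φ(4599) = 4599 × (1-1/3) × (1-1/7) × (1-1/73)
= 4599 × 2/3 × 6/7 × 72/73 = 2592

φ(4599) = 2592


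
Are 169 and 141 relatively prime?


Euclidean algorithm:
169 = 1 * 141 + 28
141 = 5 * 28 + 1
28 = 28 * 1 + 0
GCD(169, 141) = 1

Yes, coprime (GCD = 1)


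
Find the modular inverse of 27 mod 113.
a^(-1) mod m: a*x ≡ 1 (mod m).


Use the extended Euclidean algorithm on (113, 27); each row r = 113*s + 27*t:
r=113, s=1, t=0
r=27, s=0, t=1
q=4: r=5, s=1, t=-4   [113*(1) + 27*(-4) = 5]
q=5: r=2, s=-5, t=21   [113*(-5) + 27*(21) = 2]
q=2: r=1, s=11, t=-46   [113*(11) + 27*(-46) = 1]
q=2: r=0, s=-27, t=113   [113*(-27) + 27*(113) = 0]
GCD = 1 with t = -46, so 27*(-46) ≡ 1 (mod 113)
Inverse = -46 mod 113 = 67
Check: 27 * 67 = 1809 ≡ 1 (mod 113)

27^(-1) ≡ 67 (mod 113)


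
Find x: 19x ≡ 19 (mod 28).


GCD(19, 28) = 1, unique solution
a^(-1) mod 28 = 3
x = 3 * 19 mod 28 = 1

x ≡ 1 (mod 28)


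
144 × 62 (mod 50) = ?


144 × 62 = 8928
8928 mod 50 = 28


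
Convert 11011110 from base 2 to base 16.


11011110 (base 2) = 222 (decimal)
222 (decimal) = DE (base 16)


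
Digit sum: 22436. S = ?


2 + 2 + 4 + 3 + 6 = 17


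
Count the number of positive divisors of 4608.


4608 = 2^9 × 3^2
d(4608) = (9+1) × (2+1) = 30

30 divisors


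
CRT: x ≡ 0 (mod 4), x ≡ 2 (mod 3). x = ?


M = 4*3 = 12
M1 = M/4 = 3, M2 = M/3 = 4
M1^(-1) mod 4 = 3, M2^(-1) mod 3 = 1
x = 0*3*3 + 2*4*1 = 8
8 mod 12 = 8
Check: 8 mod 4 = 0 ✓, 8 mod 3 = 2 ✓

x ≡ 8 (mod 12)


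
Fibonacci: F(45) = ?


Sequence: 1, 1, 2, 3, 5, 8, 13, 21, 34, 55, 89, 144, 233, 377, 610, 987, 1597, 2584, 4181, 6765, 10946, 17711, 28657, 46368, 75025, 121393, 196418, 317811, 514229, 832040, 1346269, 2178309, 3524578, 5702887, 9227465, 14930352, 24157817, 39088169, 63245986, 102334155, 165580141, 267914296, 433494437, 701408733, 1134903170
F(45) = 1134903170


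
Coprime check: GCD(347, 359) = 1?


Euclidean algorithm:
359 = 1 * 347 + 12
347 = 28 * 12 + 11
12 = 1 * 11 + 1
11 = 11 * 1 + 0
GCD(347, 359) = 1

Yes, coprime (GCD = 1)


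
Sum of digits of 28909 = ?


2 + 8 + 9 + 0 + 9 = 28


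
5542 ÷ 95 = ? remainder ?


5542 = 95 * 58 + 32
Check: 5510 + 32 = 5542

q = 58, r = 32


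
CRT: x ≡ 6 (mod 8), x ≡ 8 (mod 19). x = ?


M = 8*19 = 152
M1 = M/8 = 19, M2 = M/19 = 8
M1^(-1) mod 8 = 3, M2^(-1) mod 19 = 12
x = 6*19*3 + 8*8*12 = 1110
1110 mod 152 = 46
Check: 46 mod 8 = 6 ✓, 46 mod 19 = 8 ✓

x ≡ 46 (mod 152)


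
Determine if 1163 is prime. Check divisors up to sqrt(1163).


Check divisors up to sqrt(1163) = 34.1028
No divisors found.
1163 is prime.

Yes, 1163 is prime


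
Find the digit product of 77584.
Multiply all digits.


7 × 7 × 5 × 8 × 4 = 7840


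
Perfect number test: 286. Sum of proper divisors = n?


Proper divisors of 286: 1, 2, 11, 13, 22, 26, 143
Sum = 1 + 2 + 11 + 13 + 22 + 26 + 143 = 218

No, 286 is not perfect (218 ≠ 286)


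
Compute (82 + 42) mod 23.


82 + 42 = 124
124 mod 23 = 9


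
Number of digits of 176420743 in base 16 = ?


176420743 in base 16 = A83F787
Number of digits = 7

7 digits (base 16)


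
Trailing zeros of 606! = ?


floor(606/5) = 121
floor(606/25) = 24
floor(606/125) = 4
Total = 149

149 trailing zeros


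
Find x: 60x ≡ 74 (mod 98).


GCD(60, 98) = 2 divides 74
Divide: 30x ≡ 37 (mod 49)
x ≡ 29 (mod 49)


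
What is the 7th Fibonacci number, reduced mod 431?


F(k) mod 431 for k=1..7:
1, 1, 2, 3, 5, 8, 13
F(7) mod 431 = 13


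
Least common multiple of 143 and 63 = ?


GCD(143, 63) = 1
LCM = 143*63/1 = 9009/1 = 9009

LCM = 9009


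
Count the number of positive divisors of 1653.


1653 = 3^1 × 19^1 × 29^1
d(1653) = (1+1) × (1+1) × (1+1) = 8

8 divisors


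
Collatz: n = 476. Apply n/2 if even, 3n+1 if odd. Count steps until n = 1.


476 → 238 → 119 → 358 → 179 → 538 → 269 → 808 → 404 → 202 → 101 → 304 → 152 → 76 → 38 → 19 → 58 → 29 → 88 → 44 → 22 → 11 → 34 → 17 → 52 → 26 → 13 → 40 → 20 → 10 → 5 → 16 → 8 → 4 → 2 → 1
Total steps = 35

35 steps


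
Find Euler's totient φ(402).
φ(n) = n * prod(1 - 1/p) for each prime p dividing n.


402 = 2 × 3 × 67
Prime factors: 2, 3, 67
φ(402) = 402 × (1-1/2) × (1-1/3) × (1-1/67)
= 402 × 1/2 × 2/3 × 66/67 = 132

φ(402) = 132


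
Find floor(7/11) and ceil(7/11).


7/11 = 0.6364
floor = 0
ceil = 1

floor = 0, ceil = 1


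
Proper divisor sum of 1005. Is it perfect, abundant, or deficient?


Proper divisors: 1, 3, 5, 15, 67, 201, 335
Sum = 1 + 3 + 5 + 15 + 67 + 201 + 335 = 627
627 < 1005 → deficient

s(1005) = 627 (deficient)


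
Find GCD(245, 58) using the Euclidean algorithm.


245 = 4 * 58 + 13
58 = 4 * 13 + 6
13 = 2 * 6 + 1
6 = 6 * 1 + 0
GCD = 1


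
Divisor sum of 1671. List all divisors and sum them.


Divisors of 1671: 1, 3, 557, 1671
Sum = 1 + 3 + 557 + 1671 = 2232

σ(1671) = 2232


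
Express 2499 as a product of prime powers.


2499 / 3 = 833
833 / 7 = 119
119 / 7 = 17
17 / 17 = 1
2499 = 3 × 7^2 × 17


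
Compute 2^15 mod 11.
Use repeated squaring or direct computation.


2^1 mod 11 = 2
2^2 mod 11 = 4
2^3 mod 11 = 8
2^4 mod 11 = 5
2^5 mod 11 = 10
2^6 mod 11 = 9
2^7 mod 11 = 7
2^8 mod 11 = 3
2^9 mod 11 = 6
2^10 mod 11 = 1
2^11 mod 11 = 2
2^12 mod 11 = 4
2^13 mod 11 = 8
2^14 mod 11 = 5
2^15 mod 11 = 10


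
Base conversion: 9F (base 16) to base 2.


9F (base 16) = 159 (decimal)
159 (decimal) = 10011111 (base 2)


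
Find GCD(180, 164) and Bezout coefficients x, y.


Tabular extended Euclidean (each row: r = 180*s + 164*t):
r=180, s=1, t=0
r=164, s=0, t=1
q=1: r=16, s=1, t=-1   [180*(1) + 164*(-1) = 16]
q=10: r=4, s=-10, t=11   [180*(-10) + 164*(11) = 4]
q=4: r=0, s=41, t=-45   [180*(41) + 164*(-45) = 0]
GCD = 4; from the row with r=4: x=-10, y=11
Check: 180*(-10) + 164*(11) = -1800 + 1804 = 4

GCD = 4, x = -10, y = 11


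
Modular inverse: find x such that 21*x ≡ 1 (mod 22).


Use the extended Euclidean algorithm on (22, 21); each row r = 22*s + 21*t:
r=22, s=1, t=0
r=21, s=0, t=1
q=1: r=1, s=1, t=-1   [22*(1) + 21*(-1) = 1]
q=21: r=0, s=-21, t=22   [22*(-21) + 21*(22) = 0]
GCD = 1 with t = -1, so 21*(-1) ≡ 1 (mod 22)
Inverse = -1 mod 22 = 21
Check: 21 * 21 = 441 ≡ 1 (mod 22)

21^(-1) ≡ 21 (mod 22)


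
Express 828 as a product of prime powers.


828 / 2 = 414
414 / 2 = 207
207 / 3 = 69
69 / 3 = 23
23 / 23 = 1
828 = 2^2 × 3^2 × 23


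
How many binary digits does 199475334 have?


199475334 in base 2 = 1011111000111100000010000110
Number of digits = 28

28 digits (base 2)


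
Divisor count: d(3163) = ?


3163 = 3163^1
d(3163) = (1+1) = 2

2 divisors


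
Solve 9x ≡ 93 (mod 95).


GCD(9, 95) = 1, unique solution
a^(-1) mod 95 = 74
x = 74 * 93 mod 95 = 42

x ≡ 42 (mod 95)


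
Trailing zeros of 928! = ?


floor(928/5) = 185
floor(928/25) = 37
floor(928/125) = 7
floor(928/625) = 1
Total = 230

230 trailing zeros


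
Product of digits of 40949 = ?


4 × 0 × 9 × 4 × 9 = 0


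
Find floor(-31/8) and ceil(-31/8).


-31/8 = -3.8750
floor = -4
ceil = -3

floor = -4, ceil = -3


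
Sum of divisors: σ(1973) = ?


Divisors of 1973: 1, 1973
Sum = 1 + 1973 = 1974

σ(1973) = 1974


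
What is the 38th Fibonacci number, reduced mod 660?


F(k) mod 660 for k=1..38:
1, 1, 2, 3, 5, 8, 13, 21, 34, 55, 89, 144, 233, 377, 610, 327, 277, 604, 221, 165, 386, 551, 277, 168, 445, 613, 398, 351, 89, 440, 529, 309, 178, 487, 5, 492, 497, 329
F(38) mod 660 = 329


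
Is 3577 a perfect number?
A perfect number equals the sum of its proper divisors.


Proper divisors of 3577: 1, 7, 49, 73, 511
Sum = 1 + 7 + 49 + 73 + 511 = 641

No, 3577 is not perfect (641 ≠ 3577)


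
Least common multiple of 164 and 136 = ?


GCD(164, 136) = 4
LCM = 164*136/4 = 22304/4 = 5576

LCM = 5576


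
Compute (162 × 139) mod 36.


162 × 139 = 22518
22518 mod 36 = 18


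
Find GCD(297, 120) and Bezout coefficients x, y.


Tabular extended Euclidean (each row: r = 297*s + 120*t):
r=297, s=1, t=0
r=120, s=0, t=1
q=2: r=57, s=1, t=-2   [297*(1) + 120*(-2) = 57]
q=2: r=6, s=-2, t=5   [297*(-2) + 120*(5) = 6]
q=9: r=3, s=19, t=-47   [297*(19) + 120*(-47) = 3]
q=2: r=0, s=-40, t=99   [297*(-40) + 120*(99) = 0]
GCD = 3; from the row with r=3: x=19, y=-47
Check: 297*(19) + 120*(-47) = 5643 - 5640 = 3

GCD = 3, x = 19, y = -47


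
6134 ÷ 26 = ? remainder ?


6134 = 26 * 235 + 24
Check: 6110 + 24 = 6134

q = 235, r = 24


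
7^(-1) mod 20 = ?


Use the extended Euclidean algorithm on (20, 7); each row r = 20*s + 7*t:
r=20, s=1, t=0
r=7, s=0, t=1
q=2: r=6, s=1, t=-2   [20*(1) + 7*(-2) = 6]
q=1: r=1, s=-1, t=3   [20*(-1) + 7*(3) = 1]
q=6: r=0, s=7, t=-20   [20*(7) + 7*(-20) = 0]
GCD = 1 with t = 3, so 7*(3) ≡ 1 (mod 20)
Inverse = 3 mod 20 = 3
Check: 7 * 3 = 21 ≡ 1 (mod 20)

7^(-1) ≡ 3 (mod 20)


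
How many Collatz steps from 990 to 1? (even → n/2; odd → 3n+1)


990 → 495 → 1486 → 743 → 2230 → 1115 → 3346 → 1673 → 5020 → 2510 → 1255 → 3766 → 1883 → 5650 → 2825 → 8476 → 4238 → 2119 → 6358 → 3179 → 9538 → 4769 → 14308 → 7154 → 3577 → 10732 → 5366 → 2683 → 8050 → 4025 → 12076 → 6038 → 3019 → 9058 → 4529 → 13588 → 6794 → 3397 → 10192 → 5096 → 2548 → 1274 → 637 → 1912 → 956 → 478 → 239 → 718 → 359 → 1078 → 539 → 1618 → 809 → 2428 → 1214 → 607 → 1822 → 911 → 2734 → 1367 → 4102 → 2051 → 6154 → 3077 → 9232 → 4616 → 2308 → 1154 → 577 → 1732 → 866 → 433 → 1300 → 650 → 325 → 976 → 488 → 244 → 122 → 61 → 184 → 92 → 46 → 23 → 70 → 35 → 106 → 53 → 160 → 80 → 40 → 20 → 10 → 5 → 16 → 8 → 4 → 2 → 1
Total steps = 98

98 steps


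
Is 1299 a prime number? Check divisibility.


1299 / 3 = 433 (exact division)
1299 is NOT prime.

No, 1299 is not prime


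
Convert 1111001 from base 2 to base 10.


1111001 (base 2) = 121 (decimal)
121 (decimal) = 121 (base 10)


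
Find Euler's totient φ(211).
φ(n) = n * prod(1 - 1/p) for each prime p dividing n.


211 = 211
Prime factors: 211
φ(211) = 211 × (1-1/211)
= 211 × 210/211 = 210

φ(211) = 210


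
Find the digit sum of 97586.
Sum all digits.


9 + 7 + 5 + 8 + 6 = 35


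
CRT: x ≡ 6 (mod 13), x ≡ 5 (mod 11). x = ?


M = 13*11 = 143
M1 = M/13 = 11, M2 = M/11 = 13
M1^(-1) mod 13 = 6, M2^(-1) mod 11 = 6
x = 6*11*6 + 5*13*6 = 786
786 mod 143 = 71
Check: 71 mod 13 = 6 ✓, 71 mod 11 = 5 ✓

x ≡ 71 (mod 143)


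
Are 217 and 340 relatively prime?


Euclidean algorithm:
340 = 1 * 217 + 123
217 = 1 * 123 + 94
123 = 1 * 94 + 29
94 = 3 * 29 + 7
29 = 4 * 7 + 1
7 = 7 * 1 + 0
GCD(217, 340) = 1

Yes, coprime (GCD = 1)


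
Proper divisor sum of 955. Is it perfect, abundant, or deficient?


Proper divisors: 1, 5, 191
Sum = 1 + 5 + 191 = 197
197 < 955 → deficient

s(955) = 197 (deficient)


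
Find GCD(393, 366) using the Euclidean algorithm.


393 = 1 * 366 + 27
366 = 13 * 27 + 15
27 = 1 * 15 + 12
15 = 1 * 12 + 3
12 = 4 * 3 + 0
GCD = 3


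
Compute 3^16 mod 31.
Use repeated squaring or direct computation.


3^1 mod 31 = 3
3^2 mod 31 = 9
3^3 mod 31 = 27
3^4 mod 31 = 19
3^5 mod 31 = 26
3^6 mod 31 = 16
3^7 mod 31 = 17
3^8 mod 31 = 20
3^9 mod 31 = 29
3^10 mod 31 = 25
3^11 mod 31 = 13
3^12 mod 31 = 8
3^13 mod 31 = 24
3^14 mod 31 = 10
3^15 mod 31 = 30
3^16 mod 31 = 28


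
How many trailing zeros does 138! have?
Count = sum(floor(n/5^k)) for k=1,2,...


floor(138/5) = 27
floor(138/25) = 5
floor(138/125) = 1
Total = 33

33 trailing zeros


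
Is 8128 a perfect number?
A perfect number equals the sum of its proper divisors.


Proper divisors of 8128: 1, 2, 4, 8, 16, 32, 64, 127, 254, 508, 1016, 2032, 4064
Sum = 1 + 2 + 4 + 8 + 16 + 32 + 64 + 127 + 254 + 508 + 1016 + 2032 + 4064 = 8128

Yes, 8128 is perfect (8128 = 8128)


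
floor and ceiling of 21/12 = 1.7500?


21/12 = 1.7500
floor = 1
ceil = 2

floor = 1, ceil = 2


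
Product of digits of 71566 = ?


7 × 1 × 5 × 6 × 6 = 1260


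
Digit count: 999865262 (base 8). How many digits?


999865262 in base 8 = 7346135656
Number of digits = 10

10 digits (base 8)


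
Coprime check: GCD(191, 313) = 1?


Euclidean algorithm:
313 = 1 * 191 + 122
191 = 1 * 122 + 69
122 = 1 * 69 + 53
69 = 1 * 53 + 16
53 = 3 * 16 + 5
16 = 3 * 5 + 1
5 = 5 * 1 + 0
GCD(191, 313) = 1

Yes, coprime (GCD = 1)


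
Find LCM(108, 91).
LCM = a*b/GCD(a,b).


GCD(108, 91) = 1
LCM = 108*91/1 = 9828/1 = 9828

LCM = 9828


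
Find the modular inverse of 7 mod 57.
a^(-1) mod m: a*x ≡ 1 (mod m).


Use the extended Euclidean algorithm on (57, 7); each row r = 57*s + 7*t:
r=57, s=1, t=0
r=7, s=0, t=1
q=8: r=1, s=1, t=-8   [57*(1) + 7*(-8) = 1]
q=7: r=0, s=-7, t=57   [57*(-7) + 7*(57) = 0]
GCD = 1 with t = -8, so 7*(-8) ≡ 1 (mod 57)
Inverse = -8 mod 57 = 49
Check: 7 * 49 = 343 ≡ 1 (mod 57)

7^(-1) ≡ 49 (mod 57)


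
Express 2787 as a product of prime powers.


2787 / 3 = 929
929 / 929 = 1
2787 = 3 × 929


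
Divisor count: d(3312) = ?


3312 = 2^4 × 3^2 × 23^1
d(3312) = (4+1) × (2+1) × (1+1) = 30

30 divisors


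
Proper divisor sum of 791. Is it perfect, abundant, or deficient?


Proper divisors: 1, 7, 113
Sum = 1 + 7 + 113 = 121
121 < 791 → deficient

s(791) = 121 (deficient)


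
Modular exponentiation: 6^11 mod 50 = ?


6^1 mod 50 = 6
6^2 mod 50 = 36
6^3 mod 50 = 16
6^4 mod 50 = 46
6^5 mod 50 = 26
6^6 mod 50 = 6
6^7 mod 50 = 36
6^8 mod 50 = 16
6^9 mod 50 = 46
6^10 mod 50 = 26
6^11 mod 50 = 6


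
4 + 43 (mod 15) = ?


4 + 43 = 47
47 mod 15 = 2


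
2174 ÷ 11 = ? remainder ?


2174 = 11 * 197 + 7
Check: 2167 + 7 = 2174

q = 197, r = 7


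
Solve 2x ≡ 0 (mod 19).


GCD(2, 19) = 1, unique solution
a^(-1) mod 19 = 10
x = 10 * 0 mod 19 = 0

x ≡ 0 (mod 19)


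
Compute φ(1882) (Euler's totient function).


1882 = 2 × 941
Prime factors: 2, 941
φ(1882) = 1882 × (1-1/2) × (1-1/941)
= 1882 × 1/2 × 940/941 = 940

φ(1882) = 940


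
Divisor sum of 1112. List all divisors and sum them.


Divisors of 1112: 1, 2, 4, 8, 139, 278, 556, 1112
Sum = 1 + 2 + 4 + 8 + 139 + 278 + 556 + 1112 = 2100

σ(1112) = 2100


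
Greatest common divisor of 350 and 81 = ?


350 = 4 * 81 + 26
81 = 3 * 26 + 3
26 = 8 * 3 + 2
3 = 1 * 2 + 1
2 = 2 * 1 + 0
GCD = 1


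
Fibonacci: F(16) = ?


Sequence: 1, 1, 2, 3, 5, 8, 13, 21, 34, 55, 89, 144, 233, 377, 610, 987
F(16) = 987


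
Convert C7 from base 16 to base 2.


C7 (base 16) = 199 (decimal)
199 (decimal) = 11000111 (base 2)


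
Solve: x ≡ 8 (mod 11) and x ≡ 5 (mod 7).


M = 11*7 = 77
M1 = M/11 = 7, M2 = M/7 = 11
M1^(-1) mod 11 = 8, M2^(-1) mod 7 = 2
x = 8*7*8 + 5*11*2 = 558
558 mod 77 = 19
Check: 19 mod 11 = 8 ✓, 19 mod 7 = 5 ✓

x ≡ 19 (mod 77)


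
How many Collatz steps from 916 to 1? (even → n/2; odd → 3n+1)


916 → 458 → 229 → 688 → 344 → 172 → 86 → 43 → 130 → 65 → 196 → 98 → 49 → 148 → 74 → 37 → 112 → 56 → 28 → 14 → 7 → 22 → 11 → 34 → 17 → 52 → 26 → 13 → 40 → 20 → 10 → 5 → 16 → 8 → 4 → 2 → 1
Total steps = 36

36 steps


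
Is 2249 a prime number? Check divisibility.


2249 / 13 = 173 (exact division)
2249 is NOT prime.

No, 2249 is not prime


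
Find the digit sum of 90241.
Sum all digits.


9 + 0 + 2 + 4 + 1 = 16


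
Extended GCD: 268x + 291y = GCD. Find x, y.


Tabular extended Euclidean (each row: r = 268*s + 291*t):
r=268, s=1, t=0
r=291, s=0, t=1
q=0: r=268, s=1, t=0   [268*(1) + 291*(0) = 268]
q=1: r=23, s=-1, t=1   [268*(-1) + 291*(1) = 23]
q=11: r=15, s=12, t=-11   [268*(12) + 291*(-11) = 15]
q=1: r=8, s=-13, t=12   [268*(-13) + 291*(12) = 8]
q=1: r=7, s=25, t=-23   [268*(25) + 291*(-23) = 7]
q=1: r=1, s=-38, t=35   [268*(-38) + 291*(35) = 1]
q=7: r=0, s=291, t=-268   [268*(291) + 291*(-268) = 0]
GCD = 1; from the row with r=1: x=-38, y=35
Check: 268*(-38) + 291*(35) = -10184 + 10185 = 1

GCD = 1, x = -38, y = 35
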